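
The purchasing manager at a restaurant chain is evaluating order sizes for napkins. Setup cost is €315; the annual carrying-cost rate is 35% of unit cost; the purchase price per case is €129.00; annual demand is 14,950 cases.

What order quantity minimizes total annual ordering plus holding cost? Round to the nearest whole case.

457 cases

H = i·C = 0.35 × €129 = €45.1500 per case-year
Optimal lot size Q* = (2 × 14,950 × €315 / €45.15)^½ ≈ 456.73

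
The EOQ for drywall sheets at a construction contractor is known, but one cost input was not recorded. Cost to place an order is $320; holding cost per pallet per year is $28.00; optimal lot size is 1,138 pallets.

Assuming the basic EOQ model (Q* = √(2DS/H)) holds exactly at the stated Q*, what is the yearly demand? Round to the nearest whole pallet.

56,658 pallets per year

Since Q* = (2DS/H)^½, squaring gives Q*²·H = 2DS.
D = Q²H / (2S) = 1,138² × 28 / (2 × 320) = 56,658.18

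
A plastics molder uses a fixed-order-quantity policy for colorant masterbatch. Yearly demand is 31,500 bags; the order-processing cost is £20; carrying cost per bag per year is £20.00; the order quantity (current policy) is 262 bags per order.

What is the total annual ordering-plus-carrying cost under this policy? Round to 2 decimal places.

Orders/yr = 31,500/262 = 120.229; ordering cost = 120.229 × £20 = £2,404.58
Average inventory = 262/2 = 131; holding cost = 131 × £20 = £2,620.00
Total = £2,404.58 + £2,620.00 = £5,024.58

£5,024.58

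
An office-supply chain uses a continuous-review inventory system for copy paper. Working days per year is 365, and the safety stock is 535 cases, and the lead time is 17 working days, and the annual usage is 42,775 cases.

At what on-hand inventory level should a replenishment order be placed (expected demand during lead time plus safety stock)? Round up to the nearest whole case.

Daily demand d = 42,775 / 365 = 117.192 cases/day
Demand during lead time = 117.192 × 17 = 1,992.26
Reorder point = 1,992.26 + 535 = 2,527.26 → round up

2,528 cases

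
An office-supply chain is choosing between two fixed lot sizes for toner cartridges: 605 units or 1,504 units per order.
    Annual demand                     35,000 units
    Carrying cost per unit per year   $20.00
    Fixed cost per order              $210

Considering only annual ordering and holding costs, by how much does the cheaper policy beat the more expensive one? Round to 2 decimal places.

For each Q, cost = (D/Q)·S + (Q/2)·H.
TC(605) = (35,000/605)×210 + (605/2)×20 = $18,198.76
TC(1,504) = (35,000/1,504)×210 + (1,504/2)×20 = $19,926.97
|ΔTC| = |$18,198.76 − $19,926.97| = $1,728.21

$1,728.21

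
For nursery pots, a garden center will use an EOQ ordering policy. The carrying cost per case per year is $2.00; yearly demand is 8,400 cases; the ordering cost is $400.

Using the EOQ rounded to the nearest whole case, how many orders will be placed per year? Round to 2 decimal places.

4.58 orders per year

Optimal lot size Q* = (2 × 8,400 × $400 / $2)^½ ≈ 1,833.03 → Q = 1,833
N = D/Q = 8,400/1,833 ≈ 4.583 orders/yr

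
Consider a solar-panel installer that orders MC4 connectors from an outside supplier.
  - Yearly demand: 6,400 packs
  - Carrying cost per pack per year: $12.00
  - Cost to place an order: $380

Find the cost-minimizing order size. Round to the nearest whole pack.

Optimal lot size Q* = (2 × 6,400 × $380 / $12)^½ ≈ 636.66

637 packs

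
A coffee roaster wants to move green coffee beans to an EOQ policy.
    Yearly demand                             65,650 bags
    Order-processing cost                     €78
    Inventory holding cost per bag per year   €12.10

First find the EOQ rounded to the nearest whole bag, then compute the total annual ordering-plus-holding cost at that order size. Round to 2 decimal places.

EOQ = √(2DS/H) = √(2 × 65,650 × 78 / 12.1)
    = √(846,396.69) ≈ 920.00 → Q = 920 bags
Ordering: D/Q × S = 65,650/920 × €78 = €5,565.98
Holding:  Q/2 × H = 920/2 × €12.1 = €5,566.00
Total = €5,565.98 + €5,566.00 = €11,131.98

€11,131.98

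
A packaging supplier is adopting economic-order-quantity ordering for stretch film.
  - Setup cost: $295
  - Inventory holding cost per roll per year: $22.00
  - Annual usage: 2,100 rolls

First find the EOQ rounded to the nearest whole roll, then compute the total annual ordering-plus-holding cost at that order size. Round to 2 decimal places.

2DS/H = 2·2,100·295/22 = 56,318.18
EOQ = √56,318.18 ≈ 237.31 → Q = 237 rolls
Orders/yr = 2,100/237 = 8.861; ordering cost = 8.861 × $295 = $2,613.92
Average inventory = 237/2 = 118.5; holding cost = 118.5 × $22 = $2,607.00
Total = $2,613.92 + $2,607.00 = $5,220.92

$5,220.92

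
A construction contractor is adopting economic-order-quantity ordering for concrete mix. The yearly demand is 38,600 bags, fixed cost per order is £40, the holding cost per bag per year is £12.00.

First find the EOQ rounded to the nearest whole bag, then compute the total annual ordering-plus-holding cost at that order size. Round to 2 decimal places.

£6,087.36

Optimal lot size Q* = (2 × 38,600 × £40 / £12)^½ ≈ 507.28 → Q = 507 bags
Ordering: D/Q × S = 38,600/507 × £40 = £3,045.36
Holding:  Q/2 × H = 507/2 × £12 = £3,042.00
Total = £3,045.36 + £3,042.00 = £6,087.36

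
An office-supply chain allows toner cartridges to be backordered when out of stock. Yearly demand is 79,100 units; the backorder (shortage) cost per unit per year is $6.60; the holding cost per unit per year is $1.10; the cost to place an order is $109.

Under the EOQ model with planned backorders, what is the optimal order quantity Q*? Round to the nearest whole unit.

4,277 units

Q* = √(2DS/H) · √((H + b)/b)
   = √(2 × 79,100 × 109 / 1.1) · √((1.1 + 6.6) / 6.6)
   = 3,959.316 × 1.0801 ≈ 4,276.55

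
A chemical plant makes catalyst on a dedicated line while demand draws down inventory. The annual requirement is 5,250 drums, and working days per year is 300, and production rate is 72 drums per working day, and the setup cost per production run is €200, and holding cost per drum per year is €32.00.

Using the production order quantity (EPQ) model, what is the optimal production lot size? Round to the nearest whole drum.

294 drums

Daily demand d = 5,250/300 = 17.500; p = 72; 1 − d/p = 0.75694
EPQ = √(2DS / (H(1 − d/p)))
    = √(2 × 5,250 × 200 / (32 × 0.75694)) ≈ 294.44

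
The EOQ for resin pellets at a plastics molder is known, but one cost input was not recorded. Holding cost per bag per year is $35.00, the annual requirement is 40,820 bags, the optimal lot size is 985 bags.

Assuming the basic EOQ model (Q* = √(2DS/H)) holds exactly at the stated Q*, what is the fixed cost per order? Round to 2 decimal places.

$415.95

From Q* = √(2DS/H) ⇒ Q*² = 2DS/H.
S = Q²H / (2D) = 985² × 35 / (2 × 40,820) = 415.9465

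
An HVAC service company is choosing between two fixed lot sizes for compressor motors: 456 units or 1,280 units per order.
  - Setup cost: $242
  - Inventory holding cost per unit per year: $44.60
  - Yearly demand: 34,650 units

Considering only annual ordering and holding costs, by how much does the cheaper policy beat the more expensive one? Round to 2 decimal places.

TC(Q) = (D/Q)S + (Q/2)H
TC(456) = (34,650/456)×242 + (456/2)×44.6 = $28,557.62
TC(1,280) = (34,650/1,280)×242 + (1,280/2)×44.6 = $35,095.02
Lots of 456 are cheaper by $6,537.40.

$6,537.40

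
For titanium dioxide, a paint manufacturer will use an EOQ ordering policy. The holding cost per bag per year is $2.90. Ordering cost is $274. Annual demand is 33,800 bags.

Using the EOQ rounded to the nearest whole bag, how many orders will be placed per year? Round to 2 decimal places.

13.38 orders per year

EOQ = √(2DS/H) = √(2 × 33,800 × 274 / 2.9)
    = √(6,387,034.48) ≈ 2,527.26 → Q = 2,527
Orders per year = D/Q = 33,800 / 2,527 = 13.376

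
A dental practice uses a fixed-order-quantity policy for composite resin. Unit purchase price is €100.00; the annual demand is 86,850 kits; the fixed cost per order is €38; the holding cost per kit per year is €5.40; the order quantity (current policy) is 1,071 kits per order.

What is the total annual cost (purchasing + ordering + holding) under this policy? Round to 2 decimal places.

€8,690,973.21

Ordering: D/Q × S = 86,850/1,071 × €38 = €3,081.51
Holding:  Q/2 × H = 1,071/2 × €5.4 = €2,891.70
Purchase cost = D·C = 86,850 × 100 = €8,685,000.00
Total = €3,081.51 + €2,891.70 + €8,685,000.00 = €8,690,973.21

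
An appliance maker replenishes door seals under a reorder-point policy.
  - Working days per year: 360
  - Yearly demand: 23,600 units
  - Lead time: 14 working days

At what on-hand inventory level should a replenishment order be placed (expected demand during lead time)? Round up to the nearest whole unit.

Daily demand d = 23,600 / 360 = 65.556 units/day
Demand during lead time = 65.556 × 14 = 917.78
Reorder point = 917.78 → round up

918 units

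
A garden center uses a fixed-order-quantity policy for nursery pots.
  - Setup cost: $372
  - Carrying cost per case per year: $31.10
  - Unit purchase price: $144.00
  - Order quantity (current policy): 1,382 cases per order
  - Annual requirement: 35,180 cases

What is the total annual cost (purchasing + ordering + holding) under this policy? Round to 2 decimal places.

$5,096,879.68

Annual ordering cost = (D/Q)·S = (35,180/1,382) × 372 = $9,469.58
Annual holding cost  = (Q/2)·H = (1,382/2) × 31.1 = $21,490.10
Purchase cost = D·C = 35,180 × 144 = $5,065,920.00
Total = $9,469.58 + $21,490.10 + $5,065,920.00 = $5,096,879.68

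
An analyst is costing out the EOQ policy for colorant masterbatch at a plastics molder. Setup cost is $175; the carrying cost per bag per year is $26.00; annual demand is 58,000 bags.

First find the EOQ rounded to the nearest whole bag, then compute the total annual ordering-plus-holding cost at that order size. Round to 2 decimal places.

Q* = √(2·D·S / H) = √(2·58,000·175 / 26) = √780,769.2 ≈ 883.61 → Q = 884 bags
Annual ordering cost = (D/Q)·S = (58,000/884) × 175 = $11,481.90
Annual holding cost  = (Q/2)·H = (884/2) × 26 = $11,492.00
Total = $11,481.90 + $11,492.00 = $22,973.90

$22,973.90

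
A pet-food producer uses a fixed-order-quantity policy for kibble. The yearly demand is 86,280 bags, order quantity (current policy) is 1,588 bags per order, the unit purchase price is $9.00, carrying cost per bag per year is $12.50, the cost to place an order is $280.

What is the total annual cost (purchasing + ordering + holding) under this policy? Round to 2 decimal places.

Ordering: D/Q × S = 86,280/1,588 × $280 = $15,213.10
Holding:  Q/2 × H = 1,588/2 × $12.5 = $9,925.00
Purchase cost = D·C = 86,280 × 9 = $776,520.00
Total = $15,213.10 + $9,925.00 + $776,520.00 = $801,658.10

$801,658.10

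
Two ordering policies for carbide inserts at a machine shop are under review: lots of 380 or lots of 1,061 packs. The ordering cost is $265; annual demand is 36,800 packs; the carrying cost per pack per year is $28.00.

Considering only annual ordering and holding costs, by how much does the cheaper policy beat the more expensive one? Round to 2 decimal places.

Annual cost at Q: ordering D·S/Q plus holding Q·H/2.
TC(380) = (36,800/380)×265 + (380/2)×28 = $30,983.16
TC(1,061) = (36,800/1,061)×265 + (1,061/2)×28 = $24,045.33
|ΔTC| = |$30,983.16 − $24,045.33| = $6,937.83

$6,937.83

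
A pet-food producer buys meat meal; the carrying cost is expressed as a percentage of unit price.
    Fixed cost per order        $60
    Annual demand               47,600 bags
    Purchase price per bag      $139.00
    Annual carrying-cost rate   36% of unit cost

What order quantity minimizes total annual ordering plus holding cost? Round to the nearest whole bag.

Holding cost per bag per year: H = 36% × $139 = $50.0400
EOQ = √(2DS/H) = √(2 × 47,600 × 60 / 50.04)
    = √(114,148.68) ≈ 337.86

338 bags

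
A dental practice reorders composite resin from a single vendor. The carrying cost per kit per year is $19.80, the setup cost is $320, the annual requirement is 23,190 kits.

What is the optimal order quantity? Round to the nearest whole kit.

866 kits

EOQ = √(2DS/H) = √(2 × 23,190 × 320 / 19.8)
    = √(749,575.76) ≈ 865.78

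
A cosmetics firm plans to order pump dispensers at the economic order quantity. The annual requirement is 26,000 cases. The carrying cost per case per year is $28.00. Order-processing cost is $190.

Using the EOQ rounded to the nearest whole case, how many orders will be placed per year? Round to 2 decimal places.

43.77 orders per year

Q* = √(2·D·S / H) = √(2·26,000·190 / 28) = √352,857.1 ≈ 594.02 → Q = 594
Orders per year = D/Q = 26,000 / 594 = 43.771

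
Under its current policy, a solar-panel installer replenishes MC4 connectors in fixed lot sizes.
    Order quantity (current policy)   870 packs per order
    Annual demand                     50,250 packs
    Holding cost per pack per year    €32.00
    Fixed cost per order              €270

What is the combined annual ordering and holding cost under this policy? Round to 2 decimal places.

€29,514.83

Orders/yr = 50,250/870 = 57.759; ordering cost = 57.759 × €270 = €15,594.83
Average inventory = 870/2 = 435; holding cost = 435 × €32 = €13,920.00
Total = €15,594.83 + €13,920.00 = €29,514.83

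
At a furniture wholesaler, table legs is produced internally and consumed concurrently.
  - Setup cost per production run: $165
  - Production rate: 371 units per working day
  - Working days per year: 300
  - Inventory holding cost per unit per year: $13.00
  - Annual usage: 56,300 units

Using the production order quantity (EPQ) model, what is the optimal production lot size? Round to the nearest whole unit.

1,701 units

d = 56,300/300 = 187.6667 units/day;  effective holding cost H(1 − d/p) = 13·(1 − 187.6667/371) = 6.42408
Q* = √(2DS / H_eff) = √(2·56,300·165 / 6.42408) ≈ 1,700.61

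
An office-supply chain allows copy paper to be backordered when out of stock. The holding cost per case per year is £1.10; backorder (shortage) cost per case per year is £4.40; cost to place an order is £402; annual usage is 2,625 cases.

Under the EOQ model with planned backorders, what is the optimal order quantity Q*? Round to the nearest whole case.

Q* = √(2DS/H) · √((H + b)/b)
   = √(2 × 2,625 × 402 / 1.1) · √((1.1 + 4.4) / 4.4)
   = 1,385.148 × 1.1180 ≈ 1,548.64

1,549 cases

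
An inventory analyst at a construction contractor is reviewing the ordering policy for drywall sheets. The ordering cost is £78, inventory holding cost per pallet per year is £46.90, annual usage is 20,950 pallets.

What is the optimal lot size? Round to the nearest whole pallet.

EOQ = √(2DS/H) = √(2 × 20,950 × 78 / 46.9)
    = √(69,684.43) ≈ 263.98

264 pallets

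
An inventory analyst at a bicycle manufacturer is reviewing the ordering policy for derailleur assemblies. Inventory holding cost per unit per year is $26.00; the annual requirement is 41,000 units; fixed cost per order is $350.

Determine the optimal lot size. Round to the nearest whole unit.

1,051 units

EOQ = √(2DS/H) = √(2 × 41,000 × 350 / 26)
    = √(1,103,846.15) ≈ 1,050.64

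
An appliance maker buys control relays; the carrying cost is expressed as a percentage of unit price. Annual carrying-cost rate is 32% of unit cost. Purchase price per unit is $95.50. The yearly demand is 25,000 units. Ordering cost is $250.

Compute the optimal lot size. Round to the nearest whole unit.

640 units

Holding cost per unit per year: H = 32% × $95.5 = $30.5600
Optimal lot size Q* = (2 × 25,000 × $250 / $30.56)^½ ≈ 639.56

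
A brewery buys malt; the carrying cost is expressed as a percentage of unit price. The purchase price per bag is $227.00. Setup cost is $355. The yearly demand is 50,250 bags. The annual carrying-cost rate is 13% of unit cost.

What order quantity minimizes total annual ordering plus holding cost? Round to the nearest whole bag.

Carrying cost H = $227 × 13% = $29.5100/bag/yr
Q* = √(2·D·S / H) = √(2·50,250·355 / 29.51) = √1,208,997.0 ≈ 1,099.54

1,100 bags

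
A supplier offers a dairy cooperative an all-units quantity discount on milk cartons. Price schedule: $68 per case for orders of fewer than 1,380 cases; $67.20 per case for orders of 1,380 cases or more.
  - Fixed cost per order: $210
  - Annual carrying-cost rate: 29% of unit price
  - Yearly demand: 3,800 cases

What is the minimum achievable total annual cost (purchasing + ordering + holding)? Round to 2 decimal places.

H₁ = 29%×$68 = $19.7200;  H₂ = 29%×$67.20 = $19.4880
EOQ₁ = √(2×3,800×210/19.7200) = 284.49  (< 1,380, feasible at tier 1)
EOQ₂ = √(2×3,800×210/19.4880) = 286.18  (< 1,380 → use Q = 1,380 at tier-2 price)
TC(tier 1 (EOQ₁), Q≈284.5) = $264,010.09
TC(tier 2, Q≈1,380.0) = $269,384.98
Minimum at tier 1 (EOQ₁): $264,010.09

$264,010.09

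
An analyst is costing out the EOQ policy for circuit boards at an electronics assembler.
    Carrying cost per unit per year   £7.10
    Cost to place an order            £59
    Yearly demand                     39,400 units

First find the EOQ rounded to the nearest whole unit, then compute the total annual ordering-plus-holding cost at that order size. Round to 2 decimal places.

£5,745.37

Q* = √(2·D·S / H) = √(2·39,400·59 / 7.1) = √654,816.9 ≈ 809.21 → Q = 809 units
Annual ordering cost = (D/Q)·S = (39,400/809) × 59 = £2,873.42
Annual holding cost  = (Q/2)·H = (809/2) × 7.1 = £2,871.95
Total = £2,873.42 + £2,871.95 = £5,745.37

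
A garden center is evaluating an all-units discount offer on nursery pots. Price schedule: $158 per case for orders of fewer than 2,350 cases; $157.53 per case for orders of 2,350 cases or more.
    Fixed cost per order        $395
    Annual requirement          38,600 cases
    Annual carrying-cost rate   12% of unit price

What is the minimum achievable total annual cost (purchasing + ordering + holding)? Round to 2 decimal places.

$6,109,357.82

H₁ = 12%×$158 = $18.9600;  H₂ = 12%×$157.53 = $18.9036
EOQ₁ = √(2×38,600×395/18.9600) = 1,268.20  (< 2,350, feasible at tier 1)
EOQ₂ = √(2×38,600×395/18.9036) = 1,270.09  (< 2,350 → use Q = 2,350 at tier-2 price)
TC(tier 1 (EOQ₁), Q≈1,268.2) = $6,122,845.09
TC(tier 2, Q≈2,350.0) = $6,109,357.82
Minimum at tier 2: $6,109,357.82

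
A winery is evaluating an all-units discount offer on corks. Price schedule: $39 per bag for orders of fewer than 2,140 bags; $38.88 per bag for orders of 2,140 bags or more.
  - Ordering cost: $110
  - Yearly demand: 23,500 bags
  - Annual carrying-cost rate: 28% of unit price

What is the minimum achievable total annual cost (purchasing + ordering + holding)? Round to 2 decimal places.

H₁ = 28%×$39 = $10.9200;  H₂ = 28%×$38.88 = $10.8864
EOQ₁ = √(2×23,500×110/10.9200) = 688.07  (< 2,140, feasible at tier 1)
EOQ₂ = √(2×23,500×110/10.8864) = 689.13  (< 2,140 → use Q = 2,140 at tier-2 price)
TC(tier 1 (EOQ₁), Q≈688.1) = $924,013.75
TC(tier 2, Q≈2,140.0) = $926,536.39
Minimum at tier 1 (EOQ₁): $924,013.75

$924,013.75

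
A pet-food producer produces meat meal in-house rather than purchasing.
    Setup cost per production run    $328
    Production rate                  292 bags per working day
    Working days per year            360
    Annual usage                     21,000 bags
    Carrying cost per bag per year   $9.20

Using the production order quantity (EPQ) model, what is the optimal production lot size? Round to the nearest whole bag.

Daily demand d = 21,000/360 = 58.333; p = 292; 1 − d/p = 0.80023
EPQ = √(2DS / (H(1 − d/p)))
    = √(2 × 21,000 × 328 / (9.2 × 0.80023)) ≈ 1,367.92

1,368 bags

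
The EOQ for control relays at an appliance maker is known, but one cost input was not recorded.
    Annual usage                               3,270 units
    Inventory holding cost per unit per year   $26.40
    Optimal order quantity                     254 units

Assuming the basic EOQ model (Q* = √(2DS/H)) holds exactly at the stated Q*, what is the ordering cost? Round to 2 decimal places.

$260.43

From Q* = √(2DS/H) ⇒ Q*² = 2DS/H.
S = Q²H / (2D) = 254² × 26.4 / (2 × 3,270) = 260.4316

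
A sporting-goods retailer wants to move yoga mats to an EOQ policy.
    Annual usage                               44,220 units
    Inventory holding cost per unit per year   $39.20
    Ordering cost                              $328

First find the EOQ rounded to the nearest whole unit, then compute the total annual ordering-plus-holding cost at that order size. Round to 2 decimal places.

$33,721.30

2DS/H = 2·44,220·328/39.2 = 740,008.16
EOQ = √740,008.16 ≈ 860.24 → Q = 860 units
Annual ordering cost = (D/Q)·S = (44,220/860) × 328 = $16,865.30
Annual holding cost  = (Q/2)·H = (860/2) × 39.2 = $16,856.00
Total = $16,865.30 + $16,856.00 = $33,721.30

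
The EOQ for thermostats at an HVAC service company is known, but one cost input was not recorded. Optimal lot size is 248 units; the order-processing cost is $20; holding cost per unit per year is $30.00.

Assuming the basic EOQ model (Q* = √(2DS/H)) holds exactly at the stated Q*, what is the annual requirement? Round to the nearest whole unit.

46,128 units per year

EOQ relation: Q² = 2DS/H, so rearrange for the unknown.
D = Q²H / (2S) = 248² × 30 / (2 × 20) = 46,128.00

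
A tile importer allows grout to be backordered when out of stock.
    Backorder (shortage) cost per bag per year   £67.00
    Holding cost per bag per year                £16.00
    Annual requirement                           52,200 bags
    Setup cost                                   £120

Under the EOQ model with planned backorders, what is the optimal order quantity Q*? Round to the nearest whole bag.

985 bags

Basic EOQ = √(2·52,200·120/16) = 884.873
Backorder adjustment √((H+b)/b) = √((16+67)/67) = 1.1130
Q* = 884.873 × 1.1130 ≈ 984.88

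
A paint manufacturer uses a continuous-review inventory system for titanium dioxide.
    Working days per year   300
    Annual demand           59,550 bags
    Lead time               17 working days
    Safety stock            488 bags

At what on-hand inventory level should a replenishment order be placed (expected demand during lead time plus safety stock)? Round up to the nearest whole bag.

3,863 bags

Daily demand d = 59,550 / 300 = 198.500 bags/day
Demand during lead time = 198.500 × 17 = 3,374.50
Reorder point = 3,374.50 + 488 = 3,862.50 → round up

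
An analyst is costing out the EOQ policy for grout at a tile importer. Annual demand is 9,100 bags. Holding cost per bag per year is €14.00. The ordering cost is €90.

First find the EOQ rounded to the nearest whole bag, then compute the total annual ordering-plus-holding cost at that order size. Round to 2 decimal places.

€4,788.74

Optimal lot size Q* = (2 × 9,100 × €90 / €14)^½ ≈ 342.05 → Q = 342 bags
Ordering: D/Q × S = 9,100/342 × €90 = €2,394.74
Holding:  Q/2 × H = 342/2 × €14 = €2,394.00
Total = €2,394.74 + €2,394.00 = €4,788.74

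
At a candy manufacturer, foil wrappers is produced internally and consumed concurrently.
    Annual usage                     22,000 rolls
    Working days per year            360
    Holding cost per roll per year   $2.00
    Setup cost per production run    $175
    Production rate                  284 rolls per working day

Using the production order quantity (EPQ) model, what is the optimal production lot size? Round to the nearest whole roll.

2,215 rolls

Daily demand d = 22,000/360 = 61.111; p = 284; 1 − d/p = 0.78482
EPQ = √(2DS / (H(1 − d/p)))
    = √(2 × 22,000 × 175 / (2 × 0.78482)) ≈ 2,214.86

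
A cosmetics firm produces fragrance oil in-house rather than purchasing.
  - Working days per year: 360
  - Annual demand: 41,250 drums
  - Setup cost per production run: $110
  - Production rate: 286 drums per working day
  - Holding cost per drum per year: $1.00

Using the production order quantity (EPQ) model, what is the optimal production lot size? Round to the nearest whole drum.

Daily demand d = 41,250/360 = 114.583; p = 286; 1 − d/p = 0.59936
EPQ = √(2DS / (H(1 − d/p)))
    = √(2 × 41,250 × 110 / (1 × 0.59936)) ≈ 3,891.17

3,891 drums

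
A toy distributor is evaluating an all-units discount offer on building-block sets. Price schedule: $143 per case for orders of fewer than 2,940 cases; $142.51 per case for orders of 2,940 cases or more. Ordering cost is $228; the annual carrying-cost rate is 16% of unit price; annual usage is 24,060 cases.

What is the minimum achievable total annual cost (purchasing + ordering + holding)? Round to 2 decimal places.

H₁ = 16%×$143 = $22.8800;  H₂ = 16%×$142.51 = $22.8016
EOQ₁ = √(2×24,060×228/22.8800) = 692.47  (< 2,940, feasible at tier 1)
EOQ₂ = √(2×24,060×228/22.8016) = 693.66  (< 2,940 → use Q = 2,940 at tier-2 price)
TC(tier 1 (EOQ₁), Q≈692.5) = $3,456,423.76
TC(tier 2, Q≈2,940.0) = $3,464,174.83
Minimum at tier 1 (EOQ₁): $3,456,423.76

$3,456,423.76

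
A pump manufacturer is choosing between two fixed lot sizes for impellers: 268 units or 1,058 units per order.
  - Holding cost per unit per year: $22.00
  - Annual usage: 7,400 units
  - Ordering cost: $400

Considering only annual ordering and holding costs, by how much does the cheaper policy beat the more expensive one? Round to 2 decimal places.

$442.96

For each Q, cost = (D/Q)·S + (Q/2)·H.
TC(268) = (7,400/268)×400 + (268/2)×22 = $13,992.78
TC(1,058) = (7,400/1,058)×400 + (1,058/2)×22 = $14,435.73
Cheaper: Q = 268.  Difference = $442.96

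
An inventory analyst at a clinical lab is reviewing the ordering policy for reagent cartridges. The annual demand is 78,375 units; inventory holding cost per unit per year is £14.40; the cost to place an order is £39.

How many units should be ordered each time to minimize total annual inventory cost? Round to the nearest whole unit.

652 units

Q* = √(2·D·S / H) = √(2·78,375·39 / 14.4) = √424,531.2 ≈ 651.56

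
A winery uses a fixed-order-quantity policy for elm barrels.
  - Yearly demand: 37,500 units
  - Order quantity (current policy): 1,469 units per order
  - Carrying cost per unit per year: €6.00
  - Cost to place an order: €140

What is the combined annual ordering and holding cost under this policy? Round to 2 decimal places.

Orders/yr = 37,500/1,469 = 25.528; ordering cost = 25.528 × €140 = €3,573.86
Average inventory = 1,469/2 = 734.5; holding cost = 734.5 × €6 = €4,407.00
Total = €3,573.86 + €4,407.00 = €7,980.86

€7,980.86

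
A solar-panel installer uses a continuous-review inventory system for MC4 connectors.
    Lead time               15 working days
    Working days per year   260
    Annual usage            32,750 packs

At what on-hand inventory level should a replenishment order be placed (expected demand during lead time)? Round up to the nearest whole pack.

Daily demand d = 32,750 / 260 = 125.962 packs/day
Demand during lead time = 125.962 × 15 = 1,889.42
Reorder point = 1,889.42 → round up

1,890 packs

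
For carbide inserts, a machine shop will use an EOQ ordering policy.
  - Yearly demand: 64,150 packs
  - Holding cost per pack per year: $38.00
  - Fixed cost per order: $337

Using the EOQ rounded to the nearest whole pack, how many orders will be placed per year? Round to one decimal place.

Q* = √(2·D·S / H) = √(2·64,150·337 / 38) = √1,137,818.4 ≈ 1,066.69 → Q = 1,067
N = D/Q = 64,150/1,067 ≈ 60.122 orders/yr

60.1 orders per year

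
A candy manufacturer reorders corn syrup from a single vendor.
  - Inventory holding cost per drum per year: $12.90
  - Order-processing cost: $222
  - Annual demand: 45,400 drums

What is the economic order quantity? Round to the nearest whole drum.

1,250 drums

Q* = √(2·D·S / H) = √(2·45,400·222 / 12.9) = √1,562,604.7 ≈ 1,250.04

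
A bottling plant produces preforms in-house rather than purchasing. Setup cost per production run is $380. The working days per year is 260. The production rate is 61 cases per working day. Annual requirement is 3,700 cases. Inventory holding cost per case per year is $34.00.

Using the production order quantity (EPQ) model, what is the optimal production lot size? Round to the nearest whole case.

Daily demand d = 3,700/260 = 14.231; p = 61; 1 − d/p = 0.76671
EPQ = √(2DS / (H(1 − d/p)))
    = √(2 × 3,700 × 380 / (34 × 0.76671)) ≈ 328.44

328 cases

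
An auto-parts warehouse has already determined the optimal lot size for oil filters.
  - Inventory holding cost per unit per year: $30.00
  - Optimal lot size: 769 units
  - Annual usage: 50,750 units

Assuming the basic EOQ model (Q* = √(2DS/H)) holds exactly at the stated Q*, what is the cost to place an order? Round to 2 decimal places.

$174.79

Since Q* = (2DS/H)^½, squaring gives Q*²·H = 2DS.
S = Q²H / (2D) = 769² × 30 / (2 × 50,750) = 174.7865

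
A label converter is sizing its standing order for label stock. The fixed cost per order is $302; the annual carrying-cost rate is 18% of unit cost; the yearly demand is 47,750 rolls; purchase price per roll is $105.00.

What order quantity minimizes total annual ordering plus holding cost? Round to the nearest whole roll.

H = i·C = 0.18 × $105 = $18.9000 per roll-year
Q* = √(2·D·S / H) = √(2·47,750·302 / 18.9) = √1,525,978.8 ≈ 1,235.31

1,235 rolls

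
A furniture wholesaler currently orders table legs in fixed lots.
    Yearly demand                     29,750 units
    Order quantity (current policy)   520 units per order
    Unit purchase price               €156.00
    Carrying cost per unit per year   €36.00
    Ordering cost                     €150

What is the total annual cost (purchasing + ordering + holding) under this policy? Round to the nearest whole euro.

Annual ordering cost = (D/Q)·S = (29,750/520) × 150 = €8,581.73
Annual holding cost  = (Q/2)·H = (520/2) × 36 = €9,360.00
Purchase cost = D·C = 29,750 × 156 = €4,641,000.00
Total = €8,581.73 + €9,360.00 + €4,641,000.00 = €4,658,941.73

€4,658,942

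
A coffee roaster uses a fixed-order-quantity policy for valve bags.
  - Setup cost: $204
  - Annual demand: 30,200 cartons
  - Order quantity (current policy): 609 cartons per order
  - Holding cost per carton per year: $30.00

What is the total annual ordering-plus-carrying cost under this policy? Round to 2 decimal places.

$19,251.26

Ordering: D/Q × S = 30,200/609 × $204 = $10,116.26
Holding:  Q/2 × H = 609/2 × $30 = $9,135.00
Total = $10,116.26 + $9,135.00 = $19,251.26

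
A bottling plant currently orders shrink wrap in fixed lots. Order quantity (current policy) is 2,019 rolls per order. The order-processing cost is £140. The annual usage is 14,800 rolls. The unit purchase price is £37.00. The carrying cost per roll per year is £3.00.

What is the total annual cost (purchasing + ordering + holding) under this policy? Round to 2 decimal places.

£551,654.75

Ordering: D/Q × S = 14,800/2,019 × £140 = £1,026.25
Holding:  Q/2 × H = 2,019/2 × £3 = £3,028.50
Purchase cost = D·C = 14,800 × 37 = £547,600.00
Total = £1,026.25 + £3,028.50 + £547,600.00 = £551,654.75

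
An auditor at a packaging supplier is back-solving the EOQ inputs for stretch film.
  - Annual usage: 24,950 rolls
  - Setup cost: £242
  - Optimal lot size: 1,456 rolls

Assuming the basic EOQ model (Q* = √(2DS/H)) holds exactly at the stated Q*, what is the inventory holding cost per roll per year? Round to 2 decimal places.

Since Q* = (2DS/H)^½, squaring gives Q*²·H = 2DS.
H = 2DS / Q² = 2 × 24,950 × 242 / 1,456² = 5.6963

£5.70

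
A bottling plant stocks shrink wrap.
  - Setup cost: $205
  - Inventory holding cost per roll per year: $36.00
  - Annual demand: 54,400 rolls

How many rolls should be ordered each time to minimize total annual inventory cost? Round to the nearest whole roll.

787 rolls

EOQ = √(2DS/H) = √(2 × 54,400 × 205 / 36)
    = √(619,555.56) ≈ 787.12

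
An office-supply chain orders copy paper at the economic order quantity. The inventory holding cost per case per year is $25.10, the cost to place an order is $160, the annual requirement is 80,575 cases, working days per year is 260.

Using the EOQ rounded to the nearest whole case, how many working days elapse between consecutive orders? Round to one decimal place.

3.3 days

Q* = √(2·D·S / H) = √(2·80,575·160 / 25.1) = √1,027,251.0 ≈ 1,013.53 → Q = 1,014 cases
Cycle time = (working days × Q)/D = (260 × 1,014) / 80,575 = 3.272 days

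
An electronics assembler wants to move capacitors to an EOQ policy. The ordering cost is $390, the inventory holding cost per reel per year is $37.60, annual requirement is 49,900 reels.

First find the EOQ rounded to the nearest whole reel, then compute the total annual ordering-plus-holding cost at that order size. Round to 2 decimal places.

$38,255.29

EOQ = √(2DS/H) = √(2 × 49,900 × 390 / 37.6)
    = √(1,035,159.57) ≈ 1,017.43 → Q = 1,017 reels
Orders/yr = 49,900/1,017 = 49.066; ordering cost = 49.066 × $390 = $19,135.69
Average inventory = 1,017/2 = 508.5; holding cost = 508.5 × $37.6 = $19,119.60
Total = $19,135.69 + $19,119.60 = $38,255.29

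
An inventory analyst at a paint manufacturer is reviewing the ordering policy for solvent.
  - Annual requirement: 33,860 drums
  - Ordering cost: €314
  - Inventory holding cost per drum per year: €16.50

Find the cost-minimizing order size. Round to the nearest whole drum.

Q* = √(2·D·S / H) = √(2·33,860·314 / 16.5) = √1,288,732.1 ≈ 1,135.22

1,135 drums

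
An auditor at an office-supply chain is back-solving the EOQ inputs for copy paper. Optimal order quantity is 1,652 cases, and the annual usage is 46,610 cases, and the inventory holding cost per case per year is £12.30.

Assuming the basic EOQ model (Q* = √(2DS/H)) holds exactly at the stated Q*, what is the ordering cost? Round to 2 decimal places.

Since Q* = (2DS/H)^½, squaring gives Q*²·H = 2DS.
S = Q²H / (2D) = 1,652² × 12.3 / (2 × 46,610) = 360.0942

£360.09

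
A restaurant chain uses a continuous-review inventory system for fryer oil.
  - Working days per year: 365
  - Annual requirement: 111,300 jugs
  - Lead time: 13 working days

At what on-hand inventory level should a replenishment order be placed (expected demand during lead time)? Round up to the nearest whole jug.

Daily demand d = 111,300 / 365 = 304.932 jugs/day
Demand during lead time = 304.932 × 13 = 3,964.11
Reorder point = 3,964.11 → round up

3,965 jugs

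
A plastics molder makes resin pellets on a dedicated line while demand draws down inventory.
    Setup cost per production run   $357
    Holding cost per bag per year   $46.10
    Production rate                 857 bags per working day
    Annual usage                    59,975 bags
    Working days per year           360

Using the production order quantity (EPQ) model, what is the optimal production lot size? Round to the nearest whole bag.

1,074 bags

Daily demand d = 59,975/360 = 166.597; p = 857; 1 − d/p = 0.80560
EPQ = √(2DS / (H(1 − d/p)))
    = √(2 × 59,975 × 357 / (46.1 × 0.80560)) ≈ 1,073.80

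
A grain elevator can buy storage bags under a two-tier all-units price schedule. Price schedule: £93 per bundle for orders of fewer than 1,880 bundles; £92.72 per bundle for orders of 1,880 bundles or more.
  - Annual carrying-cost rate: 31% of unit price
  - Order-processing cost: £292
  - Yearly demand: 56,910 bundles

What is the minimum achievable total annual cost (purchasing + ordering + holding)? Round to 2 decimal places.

H₁ = 31%×£93 = £28.8300;  H₂ = 31%×£92.72 = £28.7432
EOQ₁ = √(2×56,910×292/28.8300) = 1,073.69  (< 1,880, feasible at tier 1)
EOQ₂ = √(2×56,910×292/28.7432) = 1,075.31  (< 1,880 → use Q = 1,880 at tier-2 price)
TC(tier 1 (EOQ₁), Q≈1,073.7) = £5,323,584.45
TC(tier 2, Q≈1,880.0) = £5,312,553.02
Minimum at tier 2: £5,312,553.02

£5,312,553.02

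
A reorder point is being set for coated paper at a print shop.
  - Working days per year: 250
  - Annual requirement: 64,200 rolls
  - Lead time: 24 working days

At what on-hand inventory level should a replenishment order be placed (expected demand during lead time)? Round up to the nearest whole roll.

6,164 rolls

Daily demand d = 64,200 / 250 = 256.800 rolls/day
Demand during lead time = 256.800 × 24 = 6,163.20
Reorder point = 6,163.20 → round up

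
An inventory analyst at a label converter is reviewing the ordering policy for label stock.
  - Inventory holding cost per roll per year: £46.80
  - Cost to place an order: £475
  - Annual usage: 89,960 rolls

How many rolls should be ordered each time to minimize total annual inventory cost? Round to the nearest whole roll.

1,351 rolls

EOQ = √(2DS/H) = √(2 × 89,960 × 475 / 46.8)
    = √(1,826,111.11) ≈ 1,351.34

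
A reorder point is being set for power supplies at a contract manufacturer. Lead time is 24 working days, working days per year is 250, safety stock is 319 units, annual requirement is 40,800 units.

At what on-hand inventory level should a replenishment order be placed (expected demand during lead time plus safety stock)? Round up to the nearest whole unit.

4,236 units

Daily demand d = 40,800 / 250 = 163.200 units/day
Demand during lead time = 163.200 × 24 = 3,916.80
Reorder point = 3,916.80 + 319 = 4,235.80 → round up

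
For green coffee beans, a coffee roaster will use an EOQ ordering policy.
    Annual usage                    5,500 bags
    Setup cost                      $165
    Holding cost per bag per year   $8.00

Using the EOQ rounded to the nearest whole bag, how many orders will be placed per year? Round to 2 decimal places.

11.55 orders per year

2DS/H = 2·5,500·165/8 = 226,875.00
EOQ = √226,875.00 ≈ 476.31 → Q = 476
N = D/Q = 5,500/476 ≈ 11.555 orders/yr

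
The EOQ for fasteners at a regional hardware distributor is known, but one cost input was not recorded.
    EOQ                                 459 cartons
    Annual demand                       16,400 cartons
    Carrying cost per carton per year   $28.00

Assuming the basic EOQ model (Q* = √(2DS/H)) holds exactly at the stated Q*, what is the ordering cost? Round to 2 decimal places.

$179.85

Since Q* = (2DS/H)^½, squaring gives Q*²·H = 2DS.
S = Q²H / (2D) = 459² × 28 / (2 × 16,400) = 179.8496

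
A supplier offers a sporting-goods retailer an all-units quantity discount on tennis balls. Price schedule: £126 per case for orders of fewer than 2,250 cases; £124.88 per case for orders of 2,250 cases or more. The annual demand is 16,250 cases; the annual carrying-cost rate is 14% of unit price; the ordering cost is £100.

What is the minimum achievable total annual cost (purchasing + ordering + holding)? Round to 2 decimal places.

£2,049,690.82

H₁ = 14%×£126 = £17.6400;  H₂ = 14%×£124.88 = £17.4832
EOQ₁ = √(2×16,250×100/17.6400) = 429.23  (< 2,250, feasible at tier 1)
EOQ₂ = √(2×16,250×100/17.4832) = 431.15  (< 2,250 → use Q = 2,250 at tier-2 price)
TC(tier 1 (EOQ₁), Q≈429.2) = £2,055,071.66
TC(tier 2, Q≈2,250.0) = £2,049,690.82
Minimum at tier 2: £2,049,690.82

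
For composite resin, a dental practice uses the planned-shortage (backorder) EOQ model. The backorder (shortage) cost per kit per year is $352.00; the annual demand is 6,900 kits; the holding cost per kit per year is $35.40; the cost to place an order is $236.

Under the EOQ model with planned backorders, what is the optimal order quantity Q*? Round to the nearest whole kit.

318 kits

Basic EOQ = √(2·6,900·236/35.4) = 303.315
Backorder adjustment √((H+b)/b) = √((35.4+352)/352) = 1.0491
Q* = 303.315 × 1.0491 ≈ 318.20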